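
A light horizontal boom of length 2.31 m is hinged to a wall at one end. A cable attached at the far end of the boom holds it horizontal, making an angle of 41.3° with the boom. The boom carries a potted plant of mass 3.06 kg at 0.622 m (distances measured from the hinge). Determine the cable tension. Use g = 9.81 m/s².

About the hinge:
Potted plant: 3.06 × 9.81 = 30.02 N down at 0.622 m → arm 0.622 m, τ = 30.02 × 0.622 = 18.67 N·m clockwise.
Total clockwise load moment = 18.67 N·m.
The cable tension T acts at 2.31 m; only its component perpendicular to the boom, T sinθ, produces torque. sin 41.3° = 0.66.
Balancing moments: T × 2.31 × 0.66 = 18.67, giving T = 18.67 / 1.525 = 12.2 N.

T ≈ 12.2 N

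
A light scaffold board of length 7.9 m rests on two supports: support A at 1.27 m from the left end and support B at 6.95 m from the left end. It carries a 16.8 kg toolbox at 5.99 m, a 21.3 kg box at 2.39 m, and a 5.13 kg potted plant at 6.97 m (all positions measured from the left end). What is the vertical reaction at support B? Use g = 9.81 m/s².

R_B ≈ 229 N

Take moments about support A.
Toolbox: 16.8 × 9.81 = 164.8 N down at 5.99 m → arm 4.72 m, τ = 164.8 × 4.72 = 777.9 N·m clockwise.
Box: 21.3 × 9.81 = 209 N down at 2.39 m → arm 1.12 m, τ = 209 × 1.12 = 234.1 N·m clockwise.
Potted plant: 5.13 × 9.81 = 50.33 N down at 6.97 m → arm 5.7 m, τ = 50.33 × 5.7 = 286.9 N·m clockwise.
Net load moment about support A = 1299 N·m clockwise.
Reaction R at support B is upward at 6.95 m, arm 5.68 m → moment R × 5.68 counterclockwise.
Setting net torque to zero: R × 5.68 = 1299 → R = 229 N.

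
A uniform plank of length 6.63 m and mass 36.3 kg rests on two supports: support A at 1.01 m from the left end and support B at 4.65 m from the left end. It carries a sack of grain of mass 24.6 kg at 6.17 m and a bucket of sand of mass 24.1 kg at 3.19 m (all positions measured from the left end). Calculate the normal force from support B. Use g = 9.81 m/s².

R_B ≈ 709 N

Taking torques about support A:
Beam weight: 36.3 × 9.81 = 356.1 N down at 3.315 m → arm 2.305 m, τ = 356.1 × 2.305 = 820.8 N·m clockwise.
Sack of grain: 24.6 × 9.81 = 241.3 N down at 6.17 m → arm 5.16 m, τ = 241.3 × 5.16 = 1245 N·m clockwise.
Bucket of sand: 24.1 × 9.81 = 236.4 N down at 3.19 m → arm 2.18 m, τ = 236.4 × 2.18 = 515.4 N·m clockwise.
Net load moment about support A = 2581 N·m clockwise.
Reaction R at support B is upward at 4.65 m, arm 3.64 m → moment R × 3.64 counterclockwise.
Στ = 0 ⇒ R × 3.64 = 2581 ⇒ R = 709 N.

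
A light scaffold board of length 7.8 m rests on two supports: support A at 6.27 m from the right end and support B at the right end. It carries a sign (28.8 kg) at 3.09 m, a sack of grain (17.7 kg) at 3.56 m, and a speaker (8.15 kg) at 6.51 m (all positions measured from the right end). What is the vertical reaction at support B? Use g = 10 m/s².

About support A:
Sign: 28.8 × 10 = 288 N down at 3.09 m → arm 3.18 m, τ = 288 × 3.18 = 915.8 N·m clockwise.
Sack of grain: 17.7 × 10 = 177 N down at 3.56 m → arm 2.71 m, τ = 177 × 2.71 = 479.7 N·m clockwise.
Speaker: 8.15 × 10 = 81.5 N down at 6.51 m → arm 0.24 m, τ = 81.5 × 0.24 = 19.56 N·m counterclockwise.
Net load moment about support A = 1376 N·m clockwise.
Reaction R at support B is upward at 0 m, arm 6.27 m → moment R × 6.27 counterclockwise.
For rotational equilibrium, R × 6.27 = 1376, so R = 219 N.

R_B ≈ 219 N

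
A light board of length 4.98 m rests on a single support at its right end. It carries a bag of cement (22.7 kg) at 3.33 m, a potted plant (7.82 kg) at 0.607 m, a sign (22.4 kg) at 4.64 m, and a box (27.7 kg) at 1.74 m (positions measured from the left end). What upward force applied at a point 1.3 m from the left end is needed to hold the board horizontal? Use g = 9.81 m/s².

F ≈ 451 N

Sum moments about the right end (the unknown pivot reaction has zero arm there).
Bag of cement: 22.7 × 9.81 = 222.7 N down at 3.33 m → arm 1.65 m, τ = 222.7 × 1.65 = 367.5 N·m counterclockwise.
Potted plant: 7.82 × 9.81 = 76.71 N down at 0.607 m → arm 4.373 m, τ = 76.71 × 4.373 = 335.5 N·m counterclockwise.
Sign: 22.4 × 9.81 = 219.7 N down at 4.64 m → arm 0.34 m, τ = 219.7 × 0.34 = 74.7 N·m counterclockwise.
Box: 27.7 × 9.81 = 271.7 N down at 1.74 m → arm 3.24 m, τ = 271.7 × 3.24 = 880.3 N·m counterclockwise.
Net moment of the loads = 1658 N·m counterclockwise.
The upward force F acts at a point 1.3 m from the left end, arm 3.68 m, giving F × 3.68 clockwise.
Στ = 0 ⇒ F × 3.68 = 1658 ⇒ F = 1658 / 3.68 = 451 N.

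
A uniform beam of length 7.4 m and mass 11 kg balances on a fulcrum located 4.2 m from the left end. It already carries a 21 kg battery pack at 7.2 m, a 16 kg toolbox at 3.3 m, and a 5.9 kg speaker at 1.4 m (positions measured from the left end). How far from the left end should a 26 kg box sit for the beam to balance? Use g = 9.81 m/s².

Take moments about the fulcrum (at 4.2 m from the left end).
Beam weight: 11 × 9.81 = 107.9 N down at 3.7 m → arm 0.5 m, τ = 107.9 × 0.5 = 53.95 N·m counterclockwise.
Battery pack: 21 × 9.81 = 206 N down at 7.2 m → arm 3 m, τ = 206 × 3 = 618 N·m clockwise.
Toolbox: 16 × 9.81 = 157 N down at 3.3 m → arm 0.9 m, τ = 157 × 0.9 = 141.3 N·m counterclockwise.
Speaker: 5.9 × 9.81 = 57.88 N down at 1.4 m → arm 2.8 m, τ = 57.88 × 2.8 = 162.1 N·m counterclockwise.
Net moment of existing loads = 260.6 N·m clockwise.
The box weighs 26 × 9.81 = 255.1 N and must supply an equal counterclockwise moment, so its lever arm about the fulcrum is 260.6 / 255.1 = 1.02 m.
That puts it at 4.2 − 1.02 = 3.18 m from the left end.

x ≈ 3.18 m from the left end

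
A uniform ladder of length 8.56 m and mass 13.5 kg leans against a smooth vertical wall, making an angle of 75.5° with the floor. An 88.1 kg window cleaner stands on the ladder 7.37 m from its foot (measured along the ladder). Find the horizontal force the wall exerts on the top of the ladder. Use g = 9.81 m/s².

N_wall ≈ 210 N

About the foot of the ladder:
Ladder weight 13.5×9.81 = 132.4 N acts at 4.28 m along the ladder; its horizontal arm is 4.28·cos75.5° = 1.072 m → τ = 141.9 N·m clockwise.
Window cleaner: 88.1×9.81 = 864.3 N at 7.37 m → arm 1.845 m → τ = 1595 N·m clockwise.
Wall normal N acts horizontally at the top; its moment arm is the height L sinθ = 8.56·sin75.5° = 8.287 m, counterclockwise.
Balancing moments: N × 8.287 = 1737, giving N = 210 N.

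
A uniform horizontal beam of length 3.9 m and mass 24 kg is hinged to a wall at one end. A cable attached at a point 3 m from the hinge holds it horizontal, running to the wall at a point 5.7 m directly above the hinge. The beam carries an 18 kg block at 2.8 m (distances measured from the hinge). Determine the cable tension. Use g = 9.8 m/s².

Taking torques about the hinge:
Beam weight: 24 × 9.8 = 235.2 N down at 1.95 m → arm 1.95 m, τ = 235.2 × 1.95 = 458.6 N·m clockwise.
Block: 18 × 9.8 = 176.4 N down at 2.8 m → arm 2.8 m, τ = 176.4 × 2.8 = 493.9 N·m clockwise.
Total clockwise load moment = 952.5 N·m.
The cable tension T acts at 3 m; only its component perpendicular to the beam, T sinθ, produces torque. sinθ = h/√(h²+d²) = 5.7/√(5.7²+3²) = 0.8849.
Στ = 0 ⇒ T × 3 × 0.8849 = 952.5 ⇒ T = 952.5 / 2.655 = 359 N.

T ≈ 359 N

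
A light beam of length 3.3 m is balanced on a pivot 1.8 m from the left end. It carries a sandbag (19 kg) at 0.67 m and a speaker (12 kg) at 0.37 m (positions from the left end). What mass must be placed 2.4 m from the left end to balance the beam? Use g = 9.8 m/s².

m ≈ 64.4 kg

Choose the pivot (at 1.8 m from the left end) as the axis so the support reaction has zero arm there.
Sandbag: 19 × 9.8 = 186.2 N down at 0.67 m → arm 1.13 m, τ = 186.2 × 1.13 = 210.4 N·m counterclockwise.
Speaker: 12 × 9.8 = 117.6 N down at 0.37 m → arm 1.43 m, τ = 117.6 × 1.43 = 168.2 N·m counterclockwise.
Net moment of known loads = 378.6 N·m counterclockwise.
An unknown mass m at 2.4 m has arm 0.6 m; its moment is m·g·0.6 clockwise.
For rotational equilibrium, m × 9.8 × 0.6 = 378.6, so m = 378.6 / (9.8 × 0.6) = 64.4 kg.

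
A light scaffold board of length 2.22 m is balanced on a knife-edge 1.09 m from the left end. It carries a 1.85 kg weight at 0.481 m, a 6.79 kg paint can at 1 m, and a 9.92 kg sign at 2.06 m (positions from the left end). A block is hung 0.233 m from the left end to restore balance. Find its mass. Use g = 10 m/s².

Sum moments about the knife-edge (at 1.09 m from the left end) (the support reaction has zero arm there).
Weight: 1.85 × 10 = 18.5 N down at 0.481 m → arm 0.609 m, τ = 18.5 × 0.609 = 11.27 N·m counterclockwise.
Paint can: 6.79 × 10 = 67.9 N down at 1 m → arm 0.09 m, τ = 67.9 × 0.09 = 6.111 N·m counterclockwise.
Sign: 9.92 × 10 = 99.2 N down at 2.06 m → arm 0.97 m, τ = 99.2 × 0.97 = 96.22 N·m clockwise.
Net moment of known loads = 78.84 N·m clockwise.
An unknown mass m at 0.233 m has arm 0.857 m; its moment is m·g·0.857 counterclockwise.
Στ = 0 ⇒ m × 10 × 0.857 = 78.84 ⇒ m = 78.84 / (10 × 0.857) = 9.2 kg.

m ≈ 9.2 kg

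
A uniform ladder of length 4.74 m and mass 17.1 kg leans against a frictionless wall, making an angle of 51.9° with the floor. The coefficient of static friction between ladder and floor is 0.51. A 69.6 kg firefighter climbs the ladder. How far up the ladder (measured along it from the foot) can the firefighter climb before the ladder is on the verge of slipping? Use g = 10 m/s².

Sum moments about the foot of the ladder (the floor normal and friction both act there and drop out).
Ladder weight 17.1×10 = 171 N acts at 2.37 m along the ladder; its horizontal arm is 2.37·cos51.9° = 1.462 m → τ = 250 N·m clockwise.
Firefighter weight 69.6×10 = 696 N at distance d → arm d·cos51.9° → τ = 696·d·0.617 clockwise.
Wall normal N at the top has arm L sinθ = 3.73 m counterclockwise, so Στ = 0 gives N·3.73 = 250 + 429.4·d.
ΣFy = 0 ⇒ N_floor = 867 N, so the maximum friction is μ_s·N_floor = 0.51×867 = 442.2 N. ΣFx = 0 ⇒ N_wall = f, so at the slipping point N = 442.2 N.
Substituting: 442.2×3.73 = 250 + 429.4·d ⇒ d = (1649 − 250) / 429.4 = 3.26 m.

d ≈ 3.26 m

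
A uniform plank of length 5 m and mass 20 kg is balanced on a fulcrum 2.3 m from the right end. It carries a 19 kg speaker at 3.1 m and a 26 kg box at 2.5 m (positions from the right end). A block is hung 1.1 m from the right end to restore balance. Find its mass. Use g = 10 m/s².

m ≈ 20.3 kg

Taking torques about the fulcrum (at 2.3 m from the right end):
Beam weight: 20 × 10 = 200 N down at 2.5 m → arm 0.2 m, τ = 200 × 0.2 = 40 N·m counterclockwise.
Speaker: 19 × 10 = 190 N down at 3.1 m → arm 0.8 m, τ = 190 × 0.8 = 152 N·m counterclockwise.
Box: 26 × 10 = 260 N down at 2.5 m → arm 0.2 m, τ = 260 × 0.2 = 52 N·m counterclockwise.
Net moment of known loads = 244 N·m counterclockwise.
An unknown mass m at 1.1 m has arm 1.2 m; its moment is m·g·1.2 clockwise.
Στ = 0 ⇒ m × 10 × 1.2 = 244 ⇒ m = 244 / (10 × 1.2) = 20.3 kg.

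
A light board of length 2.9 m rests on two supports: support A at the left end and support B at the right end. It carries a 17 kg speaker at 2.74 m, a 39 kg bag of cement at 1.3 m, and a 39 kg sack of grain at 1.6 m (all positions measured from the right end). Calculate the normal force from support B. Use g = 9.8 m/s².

About support A:
Speaker: 17 × 9.8 = 166.6 N down at 2.74 m → arm 0.16 m, τ = 166.6 × 0.16 = 26.66 N·m clockwise.
Bag of cement: 39 × 9.8 = 382.2 N down at 1.3 m → arm 1.6 m, τ = 382.2 × 1.6 = 611.5 N·m clockwise.
Sack of grain: 39 × 9.8 = 382.2 N down at 1.6 m → arm 1.3 m, τ = 382.2 × 1.3 = 496.9 N·m clockwise.
Net load moment about support A = 1135 N·m clockwise.
Reaction R at support B is upward at 0 m, arm 2.9 m → moment R × 2.9 counterclockwise.
For rotational equilibrium, R × 2.9 = 1135, so R = 391 N.

R_B ≈ 391 N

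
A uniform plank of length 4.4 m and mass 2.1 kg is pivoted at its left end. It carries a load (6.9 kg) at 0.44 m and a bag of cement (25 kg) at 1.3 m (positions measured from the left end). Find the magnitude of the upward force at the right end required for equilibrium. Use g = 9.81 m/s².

F ≈ 89.5 N

Taking torques about the left end:
Beam weight: 2.1 × 9.81 = 20.6 N down at 2.2 m → arm 2.2 m, τ = 20.6 × 2.2 = 45.32 N·m clockwise.
Load: 6.9 × 9.81 = 67.69 N down at 0.44 m → arm 0.44 m, τ = 67.69 × 0.44 = 29.78 N·m clockwise.
Bag of cement: 25 × 9.81 = 245.2 N down at 1.3 m → arm 1.3 m, τ = 245.2 × 1.3 = 318.8 N·m clockwise.
Net moment of the loads = 393.9 N·m clockwise.
The upward force F acts at the right end, arm 4.4 m, giving F × 4.4 counterclockwise.
For rotational equilibrium, F × 4.4 = 393.9, so F = 393.9 / 4.4 = 89.5 N.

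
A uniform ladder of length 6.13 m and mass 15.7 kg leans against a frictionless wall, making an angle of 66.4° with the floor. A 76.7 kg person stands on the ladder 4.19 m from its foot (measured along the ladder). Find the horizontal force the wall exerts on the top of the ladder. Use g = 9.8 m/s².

N_wall ≈ 258 N

Take moments about the foot of the ladder.
Ladder weight 15.7×9.8 = 153.9 N acts at 3.065 m along the ladder; its horizontal arm is 3.065·cos66.4° = 1.227 m → τ = 188.8 N·m clockwise.
Person: 76.7×9.8 = 751.7 N at 4.19 m → arm 1.677 m → τ = 1261 N·m clockwise.
Wall normal N acts horizontally at the top; its moment arm is the height L sinθ = 6.13·sin66.4° = 5.617 m, counterclockwise.
Balancing moments: N × 5.617 = 1450, giving N = 258 N.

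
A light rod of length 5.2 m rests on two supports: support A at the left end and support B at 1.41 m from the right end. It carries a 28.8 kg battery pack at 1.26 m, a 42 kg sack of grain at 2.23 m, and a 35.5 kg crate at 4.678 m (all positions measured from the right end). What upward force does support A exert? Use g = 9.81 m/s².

Take moments about support B.
Battery pack: 28.8 × 9.81 = 282.5 N down at 1.26 m → arm 0.15 m, τ = 282.5 × 0.15 = 42.38 N·m clockwise.
Sack of grain: 42 × 9.81 = 412 N down at 2.23 m → arm 0.82 m, τ = 412 × 0.82 = 337.8 N·m counterclockwise.
Crate: 35.5 × 9.81 = 348.3 N down at 4.678 m → arm 3.268 m, τ = 348.3 × 3.268 = 1138 N·m counterclockwise.
Net load moment about support B = 1433 N·m counterclockwise.
Reaction R at support A is upward at 5.2 m, arm 3.79 m → moment R × 3.79 clockwise.
For rotational equilibrium, R × 3.79 = 1433, so R = 378 N.

R_A ≈ 378 N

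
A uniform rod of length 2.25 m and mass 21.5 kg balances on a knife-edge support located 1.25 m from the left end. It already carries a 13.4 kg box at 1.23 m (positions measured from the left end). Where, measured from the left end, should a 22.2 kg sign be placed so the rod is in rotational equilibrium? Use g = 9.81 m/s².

x ≈ 1.38 m from the left end

Taking torques about the knife-edge support (at 1.25 m from the left end):
Beam weight: 21.5 × 9.81 = 210.9 N down at 1.125 m → arm 0.125 m, τ = 210.9 × 0.125 = 26.36 N·m counterclockwise.
Box: 13.4 × 9.81 = 131.5 N down at 1.23 m → arm 0.02 m, τ = 131.5 × 0.02 = 2.63 N·m counterclockwise.
Net moment of existing loads = 28.99 N·m counterclockwise.
The sign weighs 22.2 × 9.81 = 217.8 N and must supply an equal clockwise moment, so its lever arm about the knife-edge support is 28.99 / 217.8 = 0.133 m.
That puts it at 1.25 + 0.133 = 1.38 m from the left end.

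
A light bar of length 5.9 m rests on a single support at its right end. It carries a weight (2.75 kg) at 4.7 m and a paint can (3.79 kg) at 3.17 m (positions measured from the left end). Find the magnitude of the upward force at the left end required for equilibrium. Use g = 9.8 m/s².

Sum moments about the right end (the unknown pivot reaction has zero arm there).
Weight: 2.75 × 9.8 = 26.95 N down at 4.7 m → arm 1.2 m, τ = 26.95 × 1.2 = 32.34 N·m counterclockwise.
Paint can: 3.79 × 9.8 = 37.14 N down at 3.17 m → arm 2.73 m, τ = 37.14 × 2.73 = 101.4 N·m counterclockwise.
Net moment of the loads = 133.7 N·m counterclockwise.
The upward force F acts at the left end, arm 5.9 m, giving F × 5.9 clockwise.
Balancing moments: F × 5.9 = 133.7, giving F = 133.7 / 5.9 = 22.7 N.

F ≈ 22.7 N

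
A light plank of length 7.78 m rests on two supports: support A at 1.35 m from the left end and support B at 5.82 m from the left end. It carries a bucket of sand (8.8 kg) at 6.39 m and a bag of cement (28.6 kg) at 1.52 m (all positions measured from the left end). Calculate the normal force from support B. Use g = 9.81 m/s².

R_B ≈ 108 N

About support A:
Bucket of sand: 8.8 × 9.81 = 86.33 N down at 6.39 m → arm 5.04 m, τ = 86.33 × 5.04 = 435.1 N·m clockwise.
Bag of cement: 28.6 × 9.81 = 280.6 N down at 1.52 m → arm 0.17 m, τ = 280.6 × 0.17 = 47.7 N·m clockwise.
Net load moment about support A = 482.8 N·m clockwise.
Reaction R at support B is upward at 5.82 m, arm 4.47 m → moment R × 4.47 counterclockwise.
Balancing moments: R × 4.47 = 482.8, giving R = 108 N.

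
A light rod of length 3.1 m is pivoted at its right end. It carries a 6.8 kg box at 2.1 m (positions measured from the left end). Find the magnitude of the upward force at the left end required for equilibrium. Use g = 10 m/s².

F ≈ 21.9 N

About the right end:
Box: 6.8 × 10 = 68 N down at 2.1 m → arm 1 m, τ = 68 × 1 = 68 N·m counterclockwise.
Net moment of the loads = 68 N·m counterclockwise.
The upward force F acts at the left end, arm 3.1 m, giving F × 3.1 clockwise.
Setting net torque to zero: F × 3.1 = 68 → F = 68 / 3.1 = 21.9 N.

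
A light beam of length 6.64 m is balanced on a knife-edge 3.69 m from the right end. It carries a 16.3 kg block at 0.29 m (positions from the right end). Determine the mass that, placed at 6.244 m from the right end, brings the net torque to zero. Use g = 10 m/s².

m ≈ 21.7 kg

Take moments about the knife-edge (at 3.69 m from the right end).
Block: 16.3 × 10 = 163 N down at 0.29 m → arm 3.4 m, τ = 163 × 3.4 = 554.2 N·m clockwise.
Net moment of known loads = 554.2 N·m clockwise.
An unknown mass m at 6.244 m has arm 2.554 m; its moment is m·g·2.554 counterclockwise.
Setting net torque to zero: m × 10 × 2.554 = 554.2 → m = 554.2 / (10 × 2.554) = 21.7 kg.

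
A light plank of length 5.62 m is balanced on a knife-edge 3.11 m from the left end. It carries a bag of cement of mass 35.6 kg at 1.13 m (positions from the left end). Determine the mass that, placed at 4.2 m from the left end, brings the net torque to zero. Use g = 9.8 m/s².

Take moments about the knife-edge (at 3.11 m from the left end).
Bag of cement: 35.6 × 9.8 = 348.9 N down at 1.13 m → arm 1.98 m, τ = 348.9 × 1.98 = 690.8 N·m counterclockwise.
Net moment of known loads = 690.8 N·m counterclockwise.
An unknown mass m at 4.2 m has arm 1.09 m; its moment is m·g·1.09 clockwise.
Balancing moments: m × 9.8 × 1.09 = 690.8, giving m = 690.8 / (9.8 × 1.09) = 64.7 kg.

m ≈ 64.7 kg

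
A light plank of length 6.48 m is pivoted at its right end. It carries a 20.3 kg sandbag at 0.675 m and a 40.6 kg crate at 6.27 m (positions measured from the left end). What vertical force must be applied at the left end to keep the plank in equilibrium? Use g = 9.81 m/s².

About the right end:
Sandbag: 20.3 × 9.81 = 199.1 N down at 0.675 m → arm 5.805 m, τ = 199.1 × 5.805 = 1156 N·m counterclockwise.
Crate: 40.6 × 9.81 = 398.3 N down at 6.27 m → arm 0.21 m, τ = 398.3 × 0.21 = 83.64 N·m counterclockwise.
Net moment of the loads = 1240 N·m counterclockwise.
The upward force F acts at the left end, arm 6.48 m, giving F × 6.48 clockwise.
Balancing moments: F × 6.48 = 1240, giving F = 1240 / 6.48 = 191 N.

F ≈ 191 N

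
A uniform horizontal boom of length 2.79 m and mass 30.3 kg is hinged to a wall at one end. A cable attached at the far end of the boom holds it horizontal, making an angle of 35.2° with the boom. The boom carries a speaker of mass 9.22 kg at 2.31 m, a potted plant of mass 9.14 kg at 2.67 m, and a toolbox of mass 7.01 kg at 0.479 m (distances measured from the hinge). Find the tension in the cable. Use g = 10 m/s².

Choose the hinge as the axis so the unknown hinge reaction has zero arm there.
Beam weight: 30.3 × 10 = 303 N down at 1.395 m → arm 1.395 m, τ = 303 × 1.395 = 422.7 N·m clockwise.
Speaker: 9.22 × 10 = 92.2 N down at 2.31 m → arm 2.31 m, τ = 92.2 × 2.31 = 213 N·m clockwise.
Potted plant: 9.14 × 10 = 91.4 N down at 2.67 m → arm 2.67 m, τ = 91.4 × 2.67 = 244 N·m clockwise.
Toolbox: 7.01 × 10 = 70.1 N down at 0.479 m → arm 0.479 m, τ = 70.1 × 0.479 = 33.58 N·m clockwise.
Total clockwise load moment = 913.3 N·m.
The cable tension T acts at 2.79 m; only its component perpendicular to the boom, T sinθ, produces torque. sin 35.2° = 0.5764.
Balancing moments: T × 2.79 × 0.5764 = 913.3, giving T = 913.3 / 1.608 = 568 N.

T ≈ 568 N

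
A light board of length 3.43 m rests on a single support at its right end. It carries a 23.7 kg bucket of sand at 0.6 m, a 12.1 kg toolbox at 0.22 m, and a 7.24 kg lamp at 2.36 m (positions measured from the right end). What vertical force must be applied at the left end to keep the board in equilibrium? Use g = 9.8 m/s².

Taking torques about the right end:
Bucket of sand: 23.7 × 9.8 = 232.3 N down at 0.6 m → arm 0.6 m, τ = 232.3 × 0.6 = 139.4 N·m counterclockwise.
Toolbox: 12.1 × 9.8 = 118.6 N down at 0.22 m → arm 0.22 m, τ = 118.6 × 0.22 = 26.09 N·m counterclockwise.
Lamp: 7.24 × 9.8 = 70.95 N down at 2.36 m → arm 2.36 m, τ = 70.95 × 2.36 = 167.4 N·m counterclockwise.
Net moment of the loads = 332.9 N·m counterclockwise.
The upward force F acts at the left end, arm 3.43 m, giving F × 3.43 clockwise.
Setting net torque to zero: F × 3.43 = 332.9 → F = 332.9 / 3.43 = 97.1 N.

F ≈ 97.1 N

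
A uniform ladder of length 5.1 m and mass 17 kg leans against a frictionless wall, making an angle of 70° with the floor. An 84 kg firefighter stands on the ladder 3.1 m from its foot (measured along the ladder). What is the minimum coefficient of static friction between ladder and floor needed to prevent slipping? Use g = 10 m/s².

Take moments about the foot of the ladder.
Ladder weight 17×10 = 170 N acts at 2.55 m along the ladder; its horizontal arm is 2.55·cos70° = 0.8722 m → τ = 148.3 N·m clockwise.
Firefighter: 84×10 = 840 N at 3.1 m → arm 1.06 m → τ = 890.4 N·m clockwise.
Wall normal N acts horizontally at the top; its moment arm is the height L sinθ = 5.1·sin70° = 4.792 m, counterclockwise.
Balancing moments: N × 4.792 = 1039, giving N = 216.8 N.
ΣFx = 0 ⇒ f = N_wall = 216.8 N. ΣFy = 0 ⇒ N_floor = 1010 N.
μ_min = f / N_floor = 216.8 / 1010 = 0.215.

μ_min ≈ 0.215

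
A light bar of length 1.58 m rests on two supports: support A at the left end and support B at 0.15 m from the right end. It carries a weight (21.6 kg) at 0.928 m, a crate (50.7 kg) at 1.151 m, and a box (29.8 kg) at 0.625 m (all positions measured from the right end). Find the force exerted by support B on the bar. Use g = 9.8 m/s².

Sum moments about support A (its reaction then has zero moment arm).
Weight: 21.6 × 9.8 = 211.7 N down at 0.928 m → arm 0.652 m, τ = 211.7 × 0.652 = 138 N·m clockwise.
Crate: 50.7 × 9.8 = 496.9 N down at 1.151 m → arm 0.429 m, τ = 496.9 × 0.429 = 213.2 N·m clockwise.
Box: 29.8 × 9.8 = 292 N down at 0.625 m → arm 0.955 m, τ = 292 × 0.955 = 278.9 N·m clockwise.
Net load moment about support A = 630.1 N·m clockwise.
Reaction R at support B is upward at 0.15 m, arm 1.43 m → moment R × 1.43 counterclockwise.
Setting net torque to zero: R × 1.43 = 630.1 → R = 441 N.

R_B ≈ 441 N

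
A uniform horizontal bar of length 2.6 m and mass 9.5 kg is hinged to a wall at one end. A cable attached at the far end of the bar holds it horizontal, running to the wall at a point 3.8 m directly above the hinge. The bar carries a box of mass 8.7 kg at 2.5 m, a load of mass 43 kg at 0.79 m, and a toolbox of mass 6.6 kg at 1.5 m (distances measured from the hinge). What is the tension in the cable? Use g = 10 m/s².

T ≈ 363 N

Sum moments about the hinge (the unknown hinge reaction has zero arm there).
Beam weight: 9.5 × 10 = 95 N down at 1.3 m → arm 1.3 m, τ = 95 × 1.3 = 123.5 N·m clockwise.
Box: 8.7 × 10 = 87 N down at 2.5 m → arm 2.5 m, τ = 87 × 2.5 = 217.5 N·m clockwise.
Load: 43 × 10 = 430 N down at 0.79 m → arm 0.79 m, τ = 430 × 0.79 = 339.7 N·m clockwise.
Toolbox: 6.6 × 10 = 66 N down at 1.5 m → arm 1.5 m, τ = 66 × 1.5 = 99 N·m clockwise.
Total clockwise load moment = 779.7 N·m.
The cable tension T acts at 2.6 m; only its component perpendicular to the bar, T sinθ, produces torque. sinθ = h/√(h²+d²) = 3.8/√(3.8²+2.6²) = 0.8253.
Setting net torque to zero: T × 2.6 × 0.8253 = 779.7 → T = 779.7 / 2.146 = 363 N.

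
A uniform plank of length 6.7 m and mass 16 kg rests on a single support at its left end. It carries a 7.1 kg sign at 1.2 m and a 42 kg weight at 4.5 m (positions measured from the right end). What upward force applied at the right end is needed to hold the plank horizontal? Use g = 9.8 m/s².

F ≈ 271 N

Choose the left end as the axis so the unknown pivot reaction has zero arm there.
Beam weight: 16 × 9.8 = 156.8 N down at 3.35 m → arm 3.35 m, τ = 156.8 × 3.35 = 525.3 N·m clockwise.
Sign: 7.1 × 9.8 = 69.58 N down at 1.2 m → arm 5.5 m, τ = 69.58 × 5.5 = 382.7 N·m clockwise.
Weight: 42 × 9.8 = 411.6 N down at 4.5 m → arm 2.2 m, τ = 411.6 × 2.2 = 905.5 N·m clockwise.
Net moment of the loads = 1814 N·m clockwise.
The upward force F acts at the right end, arm 6.7 m, giving F × 6.7 counterclockwise.
Setting net torque to zero: F × 6.7 = 1814 → F = 1814 / 6.7 = 271 N.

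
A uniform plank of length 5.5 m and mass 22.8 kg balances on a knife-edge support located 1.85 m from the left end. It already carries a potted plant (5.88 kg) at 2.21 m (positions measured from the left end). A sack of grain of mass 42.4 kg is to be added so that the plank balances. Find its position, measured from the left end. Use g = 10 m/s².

Sum moments about the knife-edge support (at 1.85 m from the left end) (the support reaction has zero arm there).
Beam weight: 22.8 × 10 = 228 N down at 2.75 m → arm 0.9 m, τ = 228 × 0.9 = 205.2 N·m clockwise.
Potted plant: 5.88 × 10 = 58.8 N down at 2.21 m → arm 0.36 m, τ = 58.8 × 0.36 = 21.17 N·m clockwise.
Net moment of existing loads = 226.4 N·m clockwise.
The sack of grain weighs 42.4 × 10 = 424 N and must supply an equal counterclockwise moment, so its lever arm about the knife-edge support is 226.4 / 424 = 0.534 m.
That puts it at 1.85 − 0.534 = 1.32 m from the left end.

x ≈ 1.32 m from the left end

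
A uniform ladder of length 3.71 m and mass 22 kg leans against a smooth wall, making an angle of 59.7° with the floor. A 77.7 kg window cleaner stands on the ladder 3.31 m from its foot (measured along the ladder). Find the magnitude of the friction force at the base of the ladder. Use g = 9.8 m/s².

f ≈ 460 N

Choose the foot of the ladder as the axis so the floor normal and friction both act there and drop out.
Ladder weight 22×9.8 = 215.6 N acts at 1.855 m along the ladder; its horizontal arm is 1.855·cos59.7° = 0.9359 m → τ = 201.8 N·m clockwise.
Window cleaner: 77.7×9.8 = 761.5 N at 3.31 m → arm 1.67 m → τ = 1272 N·m clockwise.
Wall normal N acts horizontally at the top; its moment arm is the height L sinθ = 3.71·sin59.7° = 3.203 m, counterclockwise.
For rotational equilibrium, N × 3.203 = 1474, so N = 460 N.
ΣFx = 0: friction at the foot balances the wall's push, so f = N_wall = 460 N.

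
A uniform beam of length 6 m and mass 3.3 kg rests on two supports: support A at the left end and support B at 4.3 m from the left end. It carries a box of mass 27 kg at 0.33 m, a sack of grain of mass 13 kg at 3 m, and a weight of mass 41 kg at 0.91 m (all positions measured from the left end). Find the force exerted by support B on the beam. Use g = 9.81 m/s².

R_B ≈ 217 N

Take moments about support A.
Beam weight: 3.3 × 9.81 = 32.37 N down at 3 m → arm 3 m, τ = 32.37 × 3 = 97.11 N·m clockwise.
Box: 27 × 9.81 = 264.9 N down at 0.33 m → arm 0.33 m, τ = 264.9 × 0.33 = 87.42 N·m clockwise.
Sack of grain: 13 × 9.81 = 127.5 N down at 3 m → arm 3 m, τ = 127.5 × 3 = 382.5 N·m clockwise.
Weight: 41 × 9.81 = 402.2 N down at 0.91 m → arm 0.91 m, τ = 402.2 × 0.91 = 366 N·m clockwise.
Net load moment about support A = 933 N·m clockwise.
Reaction R at support B is upward at 4.3 m, arm 4.3 m → moment R × 4.3 counterclockwise.
For rotational equilibrium, R × 4.3 = 933, so R = 217 N.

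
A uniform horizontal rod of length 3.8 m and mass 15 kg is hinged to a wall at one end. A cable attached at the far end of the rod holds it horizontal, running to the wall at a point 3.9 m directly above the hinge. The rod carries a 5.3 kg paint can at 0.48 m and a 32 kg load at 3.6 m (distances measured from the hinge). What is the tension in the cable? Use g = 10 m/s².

T ≈ 537 N

Choose the hinge as the axis so the unknown hinge reaction has zero arm there.
Beam weight: 15 × 10 = 150 N down at 1.9 m → arm 1.9 m, τ = 150 × 1.9 = 285 N·m clockwise.
Paint can: 5.3 × 10 = 53 N down at 0.48 m → arm 0.48 m, τ = 53 × 0.48 = 25.44 N·m clockwise.
Load: 32 × 10 = 320 N down at 3.6 m → arm 3.6 m, τ = 320 × 3.6 = 1152 N·m clockwise.
Total clockwise load moment = 1462 N·m.
The cable tension T acts at 3.8 m; only its component perpendicular to the rod, T sinθ, produces torque. sinθ = h/√(h²+d²) = 3.9/√(3.9²+3.8²) = 0.7162.
Setting net torque to zero: T × 3.8 × 0.7162 = 1462 → T = 1462 / 2.722 = 537 N.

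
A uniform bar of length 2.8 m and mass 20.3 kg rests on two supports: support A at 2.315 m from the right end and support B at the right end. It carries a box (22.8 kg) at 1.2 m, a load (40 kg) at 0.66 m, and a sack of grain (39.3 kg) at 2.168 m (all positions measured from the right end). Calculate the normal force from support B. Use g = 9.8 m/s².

R_B ≈ 491 N

Sum moments about support A (its reaction then has zero moment arm).
Beam weight: 20.3 × 9.8 = 198.9 N down at 1.4 m → arm 0.915 m, τ = 198.9 × 0.915 = 182 N·m clockwise.
Box: 22.8 × 9.8 = 223.4 N down at 1.2 m → arm 1.115 m, τ = 223.4 × 1.115 = 249.1 N·m clockwise.
Load: 40 × 9.8 = 392 N down at 0.66 m → arm 1.655 m, τ = 392 × 1.655 = 648.8 N·m clockwise.
Sack of grain: 39.3 × 9.8 = 385.1 N down at 2.168 m → arm 0.147 m, τ = 385.1 × 0.147 = 56.61 N·m clockwise.
Net load moment about support A = 1137 N·m clockwise.
Reaction R at support B is upward at 0 m, arm 2.315 m → moment R × 2.315 counterclockwise.
Setting net torque to zero: R × 2.315 = 1137 → R = 491 N.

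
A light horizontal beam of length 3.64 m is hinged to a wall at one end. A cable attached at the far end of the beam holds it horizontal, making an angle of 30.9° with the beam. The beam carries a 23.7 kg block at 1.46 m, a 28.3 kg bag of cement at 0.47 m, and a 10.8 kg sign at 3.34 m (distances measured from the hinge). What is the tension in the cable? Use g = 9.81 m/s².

About the hinge:
Block: 23.7 × 9.81 = 232.5 N down at 1.46 m → arm 1.46 m, τ = 232.5 × 1.46 = 339.4 N·m clockwise.
Bag of cement: 28.3 × 9.81 = 277.6 N down at 0.47 m → arm 0.47 m, τ = 277.6 × 0.47 = 130.5 N·m clockwise.
Sign: 10.8 × 9.81 = 105.9 N down at 3.34 m → arm 3.34 m, τ = 105.9 × 3.34 = 353.7 N·m clockwise.
Total clockwise load moment = 823.6 N·m.
The cable tension T acts at 3.64 m; only its component perpendicular to the beam, T sinθ, produces torque. sin 30.9° = 0.5135.
Setting net torque to zero: T × 3.64 × 0.5135 = 823.6 → T = 823.6 / 1.869 = 441 N.

T ≈ 441 N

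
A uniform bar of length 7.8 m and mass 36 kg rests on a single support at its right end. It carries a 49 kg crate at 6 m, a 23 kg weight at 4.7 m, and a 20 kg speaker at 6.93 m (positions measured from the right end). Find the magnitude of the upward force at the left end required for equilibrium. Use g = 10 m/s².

F ≈ 873 N

Take moments about the right end.
Beam weight: 36 × 10 = 360 N down at 3.9 m → arm 3.9 m, τ = 360 × 3.9 = 1404 N·m counterclockwise.
Crate: 49 × 10 = 490 N down at 6 m → arm 6 m, τ = 490 × 6 = 2940 N·m counterclockwise.
Weight: 23 × 10 = 230 N down at 4.7 m → arm 4.7 m, τ = 230 × 4.7 = 1081 N·m counterclockwise.
Speaker: 20 × 10 = 200 N down at 6.93 m → arm 6.93 m, τ = 200 × 6.93 = 1386 N·m counterclockwise.
Net moment of the loads = 6811 N·m counterclockwise.
The upward force F acts at the left end, arm 7.8 m, giving F × 7.8 clockwise.
Balancing moments: F × 7.8 = 6811, giving F = 6811 / 7.8 = 873 N.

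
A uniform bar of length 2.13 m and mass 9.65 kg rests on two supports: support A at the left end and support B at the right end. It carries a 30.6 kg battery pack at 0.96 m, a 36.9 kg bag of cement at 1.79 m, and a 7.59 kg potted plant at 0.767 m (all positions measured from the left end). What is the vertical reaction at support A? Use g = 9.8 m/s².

R_A ≈ 317 N

Sum moments about support B (its reaction then has zero moment arm).
Beam weight: 9.65 × 9.8 = 94.57 N down at 1.065 m → arm 1.065 m, τ = 94.57 × 1.065 = 100.7 N·m counterclockwise.
Battery pack: 30.6 × 9.8 = 299.9 N down at 0.96 m → arm 1.17 m, τ = 299.9 × 1.17 = 350.9 N·m counterclockwise.
Bag of cement: 36.9 × 9.8 = 361.6 N down at 1.79 m → arm 0.34 m, τ = 361.6 × 0.34 = 122.9 N·m counterclockwise.
Potted plant: 7.59 × 9.8 = 74.38 N down at 0.767 m → arm 1.363 m, τ = 74.38 × 1.363 = 101.4 N·m counterclockwise.
Net load moment about support B = 675.9 N·m counterclockwise.
Reaction R at support A is upward at 0 m, arm 2.13 m → moment R × 2.13 clockwise.
For rotational equilibrium, R × 2.13 = 675.9, so R = 317 N.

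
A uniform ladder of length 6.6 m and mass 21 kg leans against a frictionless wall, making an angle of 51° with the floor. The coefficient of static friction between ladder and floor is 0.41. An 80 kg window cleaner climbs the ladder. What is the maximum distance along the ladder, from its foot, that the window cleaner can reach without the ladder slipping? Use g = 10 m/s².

Sum moments about the foot of the ladder (the floor normal and friction both act there and drop out).
Ladder weight 21×10 = 210 N acts at 3.3 m along the ladder; its horizontal arm is 3.3·cos51° = 2.077 m → τ = 436.2 N·m clockwise.
Window cleaner weight 80×10 = 800 N at distance d → arm d·cos51° → τ = 800·d·0.6293 clockwise.
Wall normal N at the top has arm L sinθ = 5.129 m counterclockwise, so Στ = 0 gives N·5.129 = 436.2 + 503.4·d.
ΣFy = 0 ⇒ N_floor = 1010 N, so the maximum friction is μ_s·N_floor = 0.41×1010 = 414.1 N. ΣFx = 0 ⇒ N_wall = f, so at the slipping point N = 414.1 N.
Substituting: 414.1×5.129 = 436.2 + 503.4·d ⇒ d = (2124 − 436.2) / 503.4 = 3.35 m.

d ≈ 3.35 m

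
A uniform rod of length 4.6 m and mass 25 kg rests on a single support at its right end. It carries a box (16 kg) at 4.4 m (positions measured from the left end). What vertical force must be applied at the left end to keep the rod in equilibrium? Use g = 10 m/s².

Choose the right end as the axis so the unknown pivot reaction has zero arm there.
Beam weight: 25 × 10 = 250 N down at 2.3 m → arm 2.3 m, τ = 250 × 2.3 = 575 N·m counterclockwise.
Box: 16 × 10 = 160 N down at 4.4 m → arm 0.2 m, τ = 160 × 0.2 = 32 N·m counterclockwise.
Net moment of the loads = 607 N·m counterclockwise.
The upward force F acts at the left end, arm 4.6 m, giving F × 4.6 clockwise.
Balancing moments: F × 4.6 = 607, giving F = 607 / 4.6 = 132 N.

F ≈ 132 N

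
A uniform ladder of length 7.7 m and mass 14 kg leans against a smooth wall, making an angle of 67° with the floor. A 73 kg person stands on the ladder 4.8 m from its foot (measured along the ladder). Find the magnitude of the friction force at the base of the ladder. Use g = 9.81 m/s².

Take moments about the foot of the ladder.
Ladder weight 14×9.81 = 137.3 N acts at 3.85 m along the ladder; its horizontal arm is 3.85·cos67° = 1.504 m → τ = 206.5 N·m clockwise.
Person: 73×9.81 = 716.1 N at 4.8 m → arm 1.876 m → τ = 1343 N·m clockwise.
Wall normal N acts horizontally at the top; its moment arm is the height L sinθ = 7.7·sin67° = 7.088 m, counterclockwise.
Balancing moments: N × 7.088 = 1550, giving N = 219 N.
ΣFx = 0: friction at the foot balances the wall's push, so f = N_wall = 219 N.

f ≈ 219 N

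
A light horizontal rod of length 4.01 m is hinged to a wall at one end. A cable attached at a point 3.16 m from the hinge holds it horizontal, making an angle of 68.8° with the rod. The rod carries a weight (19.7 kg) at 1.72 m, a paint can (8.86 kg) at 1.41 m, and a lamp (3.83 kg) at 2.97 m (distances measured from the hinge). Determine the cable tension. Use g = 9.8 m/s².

T ≈ 192 N

Sum moments about the hinge (the unknown hinge reaction has zero arm there).
Weight: 19.7 × 9.8 = 193.1 N down at 1.72 m → arm 1.72 m, τ = 193.1 × 1.72 = 332.1 N·m clockwise.
Paint can: 8.86 × 9.8 = 86.83 N down at 1.41 m → arm 1.41 m, τ = 86.83 × 1.41 = 122.4 N·m clockwise.
Lamp: 3.83 × 9.8 = 37.53 N down at 2.97 m → arm 2.97 m, τ = 37.53 × 2.97 = 111.5 N·m clockwise.
Total clockwise load moment = 566 N·m.
The cable tension T acts at 3.16 m; only its component perpendicular to the rod, T sinθ, produces torque. sin 68.8° = 0.9323.
Setting net torque to zero: T × 3.16 × 0.9323 = 566 → T = 566 / 2.946 = 192 N.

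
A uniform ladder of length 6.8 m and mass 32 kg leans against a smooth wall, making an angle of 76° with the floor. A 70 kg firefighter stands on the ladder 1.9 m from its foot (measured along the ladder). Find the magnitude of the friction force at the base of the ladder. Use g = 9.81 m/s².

Taking torques about the foot of the ladder:
Ladder weight 32×9.81 = 313.9 N acts at 3.4 m along the ladder; its horizontal arm is 3.4·cos76° = 0.8225 m → τ = 258.2 N·m clockwise.
Firefighter: 70×9.81 = 686.7 N at 1.9 m → arm 0.4597 m → τ = 315.7 N·m clockwise.
Wall normal N acts horizontally at the top; its moment arm is the height L sinθ = 6.8·sin76° = 6.598 m, counterclockwise.
For rotational equilibrium, N × 6.598 = 573.9, so N = 87 N.
ΣFx = 0: friction at the foot balances the wall's push, so f = N_wall = 87 N.

f ≈ 87 N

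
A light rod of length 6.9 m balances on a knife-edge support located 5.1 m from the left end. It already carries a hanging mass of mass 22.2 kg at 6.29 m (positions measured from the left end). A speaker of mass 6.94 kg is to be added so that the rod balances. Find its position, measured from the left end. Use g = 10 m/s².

Take moments about the knife-edge support (at 5.1 m from the left end).
Hanging mass: 22.2 × 10 = 222 N down at 6.29 m → arm 1.19 m, τ = 222 × 1.19 = 264.2 N·m clockwise.
Net moment of existing loads = 264.2 N·m clockwise.
The speaker weighs 6.94 × 10 = 69.4 N and must supply an equal counterclockwise moment, so its lever arm about the knife-edge support is 264.2 / 69.4 = 3.81 m.
That puts it at 5.1 − 3.81 = 1.29 m from the left end.

x ≈ 1.29 m from the left end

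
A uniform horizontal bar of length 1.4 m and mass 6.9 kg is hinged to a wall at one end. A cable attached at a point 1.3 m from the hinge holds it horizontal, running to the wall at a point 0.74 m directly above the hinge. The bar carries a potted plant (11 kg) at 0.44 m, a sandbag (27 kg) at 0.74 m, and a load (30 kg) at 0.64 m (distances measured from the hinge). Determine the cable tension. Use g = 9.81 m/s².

About the hinge:
Beam weight: 6.9 × 9.81 = 67.69 N down at 0.7 m → arm 0.7 m, τ = 67.69 × 0.7 = 47.38 N·m clockwise.
Potted plant: 11 × 9.81 = 107.9 N down at 0.44 m → arm 0.44 m, τ = 107.9 × 0.44 = 47.48 N·m clockwise.
Sandbag: 27 × 9.81 = 264.9 N down at 0.74 m → arm 0.74 m, τ = 264.9 × 0.74 = 196 N·m clockwise.
Load: 30 × 9.81 = 294.3 N down at 0.64 m → arm 0.64 m, τ = 294.3 × 0.64 = 188.4 N·m clockwise.
Total clockwise load moment = 479.3 N·m.
The cable tension T acts at 1.3 m; only its component perpendicular to the bar, T sinθ, produces torque. sinθ = h/√(h²+d²) = 0.74/√(0.74²+1.3²) = 0.4947.
Στ = 0 ⇒ T × 1.3 × 0.4947 = 479.3 ⇒ T = 479.3 / 0.6431 = 745 N.

T ≈ 745 N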